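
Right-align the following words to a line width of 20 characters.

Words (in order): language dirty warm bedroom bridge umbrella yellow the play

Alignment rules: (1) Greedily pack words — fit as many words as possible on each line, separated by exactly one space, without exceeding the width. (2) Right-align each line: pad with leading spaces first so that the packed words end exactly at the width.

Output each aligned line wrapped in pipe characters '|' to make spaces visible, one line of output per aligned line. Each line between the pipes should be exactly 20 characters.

Answer: | language dirty warm|
|      bedroom bridge|
| umbrella yellow the|
|                play|

Derivation:
Line 1: ['language', 'dirty', 'warm'] (min_width=19, slack=1)
Line 2: ['bedroom', 'bridge'] (min_width=14, slack=6)
Line 3: ['umbrella', 'yellow', 'the'] (min_width=19, slack=1)
Line 4: ['play'] (min_width=4, slack=16)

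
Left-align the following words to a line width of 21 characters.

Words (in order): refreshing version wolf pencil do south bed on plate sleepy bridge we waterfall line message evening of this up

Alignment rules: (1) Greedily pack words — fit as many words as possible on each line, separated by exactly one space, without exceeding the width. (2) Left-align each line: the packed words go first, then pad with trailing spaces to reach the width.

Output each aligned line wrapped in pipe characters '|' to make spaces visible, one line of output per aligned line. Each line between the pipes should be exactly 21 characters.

Answer: |refreshing version   |
|wolf pencil do south |
|bed on plate sleepy  |
|bridge we waterfall  |
|line message evening |
|of this up           |

Derivation:
Line 1: ['refreshing', 'version'] (min_width=18, slack=3)
Line 2: ['wolf', 'pencil', 'do', 'south'] (min_width=20, slack=1)
Line 3: ['bed', 'on', 'plate', 'sleepy'] (min_width=19, slack=2)
Line 4: ['bridge', 'we', 'waterfall'] (min_width=19, slack=2)
Line 5: ['line', 'message', 'evening'] (min_width=20, slack=1)
Line 6: ['of', 'this', 'up'] (min_width=10, slack=11)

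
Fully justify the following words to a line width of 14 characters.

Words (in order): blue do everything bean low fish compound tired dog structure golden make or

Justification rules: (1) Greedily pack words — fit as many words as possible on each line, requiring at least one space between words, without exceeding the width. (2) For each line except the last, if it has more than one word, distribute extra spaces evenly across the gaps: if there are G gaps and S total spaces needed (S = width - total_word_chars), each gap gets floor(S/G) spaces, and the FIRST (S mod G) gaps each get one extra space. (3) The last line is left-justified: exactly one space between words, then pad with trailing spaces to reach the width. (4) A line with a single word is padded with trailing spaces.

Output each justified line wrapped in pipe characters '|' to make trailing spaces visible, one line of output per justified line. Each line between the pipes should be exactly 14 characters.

Answer: |blue        do|
|everything    |
|bean  low fish|
|compound tired|
|dog  structure|
|golden make or|

Derivation:
Line 1: ['blue', 'do'] (min_width=7, slack=7)
Line 2: ['everything'] (min_width=10, slack=4)
Line 3: ['bean', 'low', 'fish'] (min_width=13, slack=1)
Line 4: ['compound', 'tired'] (min_width=14, slack=0)
Line 5: ['dog', 'structure'] (min_width=13, slack=1)
Line 6: ['golden', 'make', 'or'] (min_width=14, slack=0)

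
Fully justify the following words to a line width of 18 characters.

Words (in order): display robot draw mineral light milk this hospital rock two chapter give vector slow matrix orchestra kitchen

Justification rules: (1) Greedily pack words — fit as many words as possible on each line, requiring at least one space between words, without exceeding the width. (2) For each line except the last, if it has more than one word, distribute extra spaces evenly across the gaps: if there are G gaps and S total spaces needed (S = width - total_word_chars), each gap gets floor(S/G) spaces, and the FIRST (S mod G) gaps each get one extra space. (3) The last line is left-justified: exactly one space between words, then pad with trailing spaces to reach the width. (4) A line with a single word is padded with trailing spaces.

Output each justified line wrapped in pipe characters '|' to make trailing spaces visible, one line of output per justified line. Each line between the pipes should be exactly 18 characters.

Line 1: ['display', 'robot', 'draw'] (min_width=18, slack=0)
Line 2: ['mineral', 'light', 'milk'] (min_width=18, slack=0)
Line 3: ['this', 'hospital', 'rock'] (min_width=18, slack=0)
Line 4: ['two', 'chapter', 'give'] (min_width=16, slack=2)
Line 5: ['vector', 'slow', 'matrix'] (min_width=18, slack=0)
Line 6: ['orchestra', 'kitchen'] (min_width=17, slack=1)

Answer: |display robot draw|
|mineral light milk|
|this hospital rock|
|two  chapter  give|
|vector slow matrix|
|orchestra kitchen |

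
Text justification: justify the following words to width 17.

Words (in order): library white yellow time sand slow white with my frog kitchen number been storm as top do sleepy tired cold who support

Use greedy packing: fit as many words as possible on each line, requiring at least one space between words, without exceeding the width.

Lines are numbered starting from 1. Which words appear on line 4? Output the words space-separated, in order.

Line 1: ['library', 'white'] (min_width=13, slack=4)
Line 2: ['yellow', 'time', 'sand'] (min_width=16, slack=1)
Line 3: ['slow', 'white', 'with'] (min_width=15, slack=2)
Line 4: ['my', 'frog', 'kitchen'] (min_width=15, slack=2)
Line 5: ['number', 'been', 'storm'] (min_width=17, slack=0)
Line 6: ['as', 'top', 'do', 'sleepy'] (min_width=16, slack=1)
Line 7: ['tired', 'cold', 'who'] (min_width=14, slack=3)
Line 8: ['support'] (min_width=7, slack=10)

Answer: my frog kitchen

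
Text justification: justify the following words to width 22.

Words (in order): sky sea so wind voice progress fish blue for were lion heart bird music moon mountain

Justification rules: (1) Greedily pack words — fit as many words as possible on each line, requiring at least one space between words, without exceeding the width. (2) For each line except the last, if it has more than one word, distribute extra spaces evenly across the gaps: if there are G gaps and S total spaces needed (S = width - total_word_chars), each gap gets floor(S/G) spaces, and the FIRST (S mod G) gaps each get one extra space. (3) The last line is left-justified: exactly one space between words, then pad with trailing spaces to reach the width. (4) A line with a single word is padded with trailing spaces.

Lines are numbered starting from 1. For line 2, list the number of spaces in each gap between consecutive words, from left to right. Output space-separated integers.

Answer: 1 1 1

Derivation:
Line 1: ['sky', 'sea', 'so', 'wind', 'voice'] (min_width=21, slack=1)
Line 2: ['progress', 'fish', 'blue', 'for'] (min_width=22, slack=0)
Line 3: ['were', 'lion', 'heart', 'bird'] (min_width=20, slack=2)
Line 4: ['music', 'moon', 'mountain'] (min_width=19, slack=3)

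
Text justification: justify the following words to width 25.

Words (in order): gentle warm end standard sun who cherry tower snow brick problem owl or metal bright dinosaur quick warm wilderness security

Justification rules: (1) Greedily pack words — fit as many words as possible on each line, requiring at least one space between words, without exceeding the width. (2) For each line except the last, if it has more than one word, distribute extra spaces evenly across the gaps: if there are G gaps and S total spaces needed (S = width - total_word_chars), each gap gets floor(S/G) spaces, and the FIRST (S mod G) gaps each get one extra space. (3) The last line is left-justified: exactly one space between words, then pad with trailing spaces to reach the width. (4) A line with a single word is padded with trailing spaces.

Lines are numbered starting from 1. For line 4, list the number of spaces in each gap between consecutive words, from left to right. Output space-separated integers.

Line 1: ['gentle', 'warm', 'end', 'standard'] (min_width=24, slack=1)
Line 2: ['sun', 'who', 'cherry', 'tower', 'snow'] (min_width=25, slack=0)
Line 3: ['brick', 'problem', 'owl', 'or'] (min_width=20, slack=5)
Line 4: ['metal', 'bright', 'dinosaur'] (min_width=21, slack=4)
Line 5: ['quick', 'warm', 'wilderness'] (min_width=21, slack=4)
Line 6: ['security'] (min_width=8, slack=17)

Answer: 3 3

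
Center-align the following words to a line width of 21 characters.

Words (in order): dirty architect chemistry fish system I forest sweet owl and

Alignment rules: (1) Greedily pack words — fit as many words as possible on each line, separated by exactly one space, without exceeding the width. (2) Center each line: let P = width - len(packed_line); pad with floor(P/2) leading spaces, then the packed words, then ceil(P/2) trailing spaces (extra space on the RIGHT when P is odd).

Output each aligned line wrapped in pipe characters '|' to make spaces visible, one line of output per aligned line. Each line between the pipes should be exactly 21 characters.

Line 1: ['dirty', 'architect'] (min_width=15, slack=6)
Line 2: ['chemistry', 'fish', 'system'] (min_width=21, slack=0)
Line 3: ['I', 'forest', 'sweet', 'owl'] (min_width=18, slack=3)
Line 4: ['and'] (min_width=3, slack=18)

Answer: |   dirty architect   |
|chemistry fish system|
| I forest sweet owl  |
|         and         |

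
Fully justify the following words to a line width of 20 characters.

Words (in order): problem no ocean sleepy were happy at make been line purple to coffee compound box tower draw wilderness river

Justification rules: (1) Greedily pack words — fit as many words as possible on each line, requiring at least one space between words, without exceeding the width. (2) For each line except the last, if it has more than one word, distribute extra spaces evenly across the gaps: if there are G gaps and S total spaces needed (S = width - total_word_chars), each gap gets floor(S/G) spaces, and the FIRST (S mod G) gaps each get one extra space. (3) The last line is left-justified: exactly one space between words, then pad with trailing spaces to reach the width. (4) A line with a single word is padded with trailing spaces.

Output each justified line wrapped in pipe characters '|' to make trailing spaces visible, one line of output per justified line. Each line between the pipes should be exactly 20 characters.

Answer: |problem   no   ocean|
|sleepy were happy at|
|make    been    line|
|purple   to   coffee|
|compound  box  tower|
|draw      wilderness|
|river               |

Derivation:
Line 1: ['problem', 'no', 'ocean'] (min_width=16, slack=4)
Line 2: ['sleepy', 'were', 'happy', 'at'] (min_width=20, slack=0)
Line 3: ['make', 'been', 'line'] (min_width=14, slack=6)
Line 4: ['purple', 'to', 'coffee'] (min_width=16, slack=4)
Line 5: ['compound', 'box', 'tower'] (min_width=18, slack=2)
Line 6: ['draw', 'wilderness'] (min_width=15, slack=5)
Line 7: ['river'] (min_width=5, slack=15)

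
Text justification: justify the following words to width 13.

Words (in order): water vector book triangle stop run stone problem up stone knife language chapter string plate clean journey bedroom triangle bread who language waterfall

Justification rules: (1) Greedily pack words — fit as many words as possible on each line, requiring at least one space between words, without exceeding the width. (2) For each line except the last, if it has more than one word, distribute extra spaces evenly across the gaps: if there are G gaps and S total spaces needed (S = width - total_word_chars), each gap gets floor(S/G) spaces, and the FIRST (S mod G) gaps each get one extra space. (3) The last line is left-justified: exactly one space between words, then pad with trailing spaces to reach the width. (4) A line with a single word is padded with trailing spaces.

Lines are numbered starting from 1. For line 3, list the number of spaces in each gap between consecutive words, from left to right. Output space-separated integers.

Answer: 6

Derivation:
Line 1: ['water', 'vector'] (min_width=12, slack=1)
Line 2: ['book', 'triangle'] (min_width=13, slack=0)
Line 3: ['stop', 'run'] (min_width=8, slack=5)
Line 4: ['stone', 'problem'] (min_width=13, slack=0)
Line 5: ['up', 'stone'] (min_width=8, slack=5)
Line 6: ['knife'] (min_width=5, slack=8)
Line 7: ['language'] (min_width=8, slack=5)
Line 8: ['chapter'] (min_width=7, slack=6)
Line 9: ['string', 'plate'] (min_width=12, slack=1)
Line 10: ['clean', 'journey'] (min_width=13, slack=0)
Line 11: ['bedroom'] (min_width=7, slack=6)
Line 12: ['triangle'] (min_width=8, slack=5)
Line 13: ['bread', 'who'] (min_width=9, slack=4)
Line 14: ['language'] (min_width=8, slack=5)
Line 15: ['waterfall'] (min_width=9, slack=4)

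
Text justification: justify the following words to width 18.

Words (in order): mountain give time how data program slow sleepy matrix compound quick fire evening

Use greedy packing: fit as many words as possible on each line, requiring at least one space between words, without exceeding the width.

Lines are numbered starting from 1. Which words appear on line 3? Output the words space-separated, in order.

Line 1: ['mountain', 'give', 'time'] (min_width=18, slack=0)
Line 2: ['how', 'data', 'program'] (min_width=16, slack=2)
Line 3: ['slow', 'sleepy', 'matrix'] (min_width=18, slack=0)
Line 4: ['compound', 'quick'] (min_width=14, slack=4)
Line 5: ['fire', 'evening'] (min_width=12, slack=6)

Answer: slow sleepy matrix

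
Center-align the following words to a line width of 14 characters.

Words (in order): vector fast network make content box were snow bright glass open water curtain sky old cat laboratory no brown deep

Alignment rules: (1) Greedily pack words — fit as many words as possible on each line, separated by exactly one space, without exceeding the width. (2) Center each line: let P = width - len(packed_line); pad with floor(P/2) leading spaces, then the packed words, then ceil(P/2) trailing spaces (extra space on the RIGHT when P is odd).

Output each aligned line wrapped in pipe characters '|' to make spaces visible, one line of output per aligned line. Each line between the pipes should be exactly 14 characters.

Answer: | vector fast  |
| network make |
| content box  |
|  were snow   |
| bright glass |
|  open water  |
| curtain sky  |
|   old cat    |
|laboratory no |
|  brown deep  |

Derivation:
Line 1: ['vector', 'fast'] (min_width=11, slack=3)
Line 2: ['network', 'make'] (min_width=12, slack=2)
Line 3: ['content', 'box'] (min_width=11, slack=3)
Line 4: ['were', 'snow'] (min_width=9, slack=5)
Line 5: ['bright', 'glass'] (min_width=12, slack=2)
Line 6: ['open', 'water'] (min_width=10, slack=4)
Line 7: ['curtain', 'sky'] (min_width=11, slack=3)
Line 8: ['old', 'cat'] (min_width=7, slack=7)
Line 9: ['laboratory', 'no'] (min_width=13, slack=1)
Line 10: ['brown', 'deep'] (min_width=10, slack=4)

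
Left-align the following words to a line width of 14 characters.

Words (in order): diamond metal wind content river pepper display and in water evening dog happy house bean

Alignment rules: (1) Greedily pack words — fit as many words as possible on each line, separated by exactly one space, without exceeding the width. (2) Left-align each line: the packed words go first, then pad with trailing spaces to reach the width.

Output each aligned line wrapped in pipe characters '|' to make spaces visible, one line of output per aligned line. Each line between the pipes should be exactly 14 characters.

Answer: |diamond metal |
|wind content  |
|river pepper  |
|display and in|
|water evening |
|dog happy     |
|house bean    |

Derivation:
Line 1: ['diamond', 'metal'] (min_width=13, slack=1)
Line 2: ['wind', 'content'] (min_width=12, slack=2)
Line 3: ['river', 'pepper'] (min_width=12, slack=2)
Line 4: ['display', 'and', 'in'] (min_width=14, slack=0)
Line 5: ['water', 'evening'] (min_width=13, slack=1)
Line 6: ['dog', 'happy'] (min_width=9, slack=5)
Line 7: ['house', 'bean'] (min_width=10, slack=4)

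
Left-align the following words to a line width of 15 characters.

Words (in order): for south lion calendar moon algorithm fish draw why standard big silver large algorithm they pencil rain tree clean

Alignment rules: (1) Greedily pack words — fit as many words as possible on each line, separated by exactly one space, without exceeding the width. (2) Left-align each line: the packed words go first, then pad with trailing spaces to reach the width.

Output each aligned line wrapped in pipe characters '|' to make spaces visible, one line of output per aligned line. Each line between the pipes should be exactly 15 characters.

Line 1: ['for', 'south', 'lion'] (min_width=14, slack=1)
Line 2: ['calendar', 'moon'] (min_width=13, slack=2)
Line 3: ['algorithm', 'fish'] (min_width=14, slack=1)
Line 4: ['draw', 'why'] (min_width=8, slack=7)
Line 5: ['standard', 'big'] (min_width=12, slack=3)
Line 6: ['silver', 'large'] (min_width=12, slack=3)
Line 7: ['algorithm', 'they'] (min_width=14, slack=1)
Line 8: ['pencil', 'rain'] (min_width=11, slack=4)
Line 9: ['tree', 'clean'] (min_width=10, slack=5)

Answer: |for south lion |
|calendar moon  |
|algorithm fish |
|draw why       |
|standard big   |
|silver large   |
|algorithm they |
|pencil rain    |
|tree clean     |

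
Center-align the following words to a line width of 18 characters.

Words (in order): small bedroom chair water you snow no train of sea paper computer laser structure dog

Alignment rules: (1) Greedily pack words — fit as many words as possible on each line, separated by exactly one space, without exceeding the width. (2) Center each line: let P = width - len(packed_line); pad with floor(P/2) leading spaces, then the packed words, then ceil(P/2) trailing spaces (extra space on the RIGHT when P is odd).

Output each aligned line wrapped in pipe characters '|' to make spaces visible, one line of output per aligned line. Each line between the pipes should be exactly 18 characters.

Answer: |  small bedroom   |
| chair water you  |
| snow no train of |
|sea paper computer|
| laser structure  |
|       dog        |

Derivation:
Line 1: ['small', 'bedroom'] (min_width=13, slack=5)
Line 2: ['chair', 'water', 'you'] (min_width=15, slack=3)
Line 3: ['snow', 'no', 'train', 'of'] (min_width=16, slack=2)
Line 4: ['sea', 'paper', 'computer'] (min_width=18, slack=0)
Line 5: ['laser', 'structure'] (min_width=15, slack=3)
Line 6: ['dog'] (min_width=3, slack=15)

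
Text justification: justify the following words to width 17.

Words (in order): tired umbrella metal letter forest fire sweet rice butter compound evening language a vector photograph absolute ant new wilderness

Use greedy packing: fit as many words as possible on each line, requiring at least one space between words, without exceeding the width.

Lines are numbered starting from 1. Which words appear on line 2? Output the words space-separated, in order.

Answer: metal letter

Derivation:
Line 1: ['tired', 'umbrella'] (min_width=14, slack=3)
Line 2: ['metal', 'letter'] (min_width=12, slack=5)
Line 3: ['forest', 'fire', 'sweet'] (min_width=17, slack=0)
Line 4: ['rice', 'butter'] (min_width=11, slack=6)
Line 5: ['compound', 'evening'] (min_width=16, slack=1)
Line 6: ['language', 'a', 'vector'] (min_width=17, slack=0)
Line 7: ['photograph'] (min_width=10, slack=7)
Line 8: ['absolute', 'ant', 'new'] (min_width=16, slack=1)
Line 9: ['wilderness'] (min_width=10, slack=7)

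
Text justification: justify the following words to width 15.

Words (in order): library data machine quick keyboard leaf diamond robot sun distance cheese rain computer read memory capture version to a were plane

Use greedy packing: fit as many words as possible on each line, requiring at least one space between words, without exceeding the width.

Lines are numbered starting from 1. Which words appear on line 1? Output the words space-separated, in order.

Line 1: ['library', 'data'] (min_width=12, slack=3)
Line 2: ['machine', 'quick'] (min_width=13, slack=2)
Line 3: ['keyboard', 'leaf'] (min_width=13, slack=2)
Line 4: ['diamond', 'robot'] (min_width=13, slack=2)
Line 5: ['sun', 'distance'] (min_width=12, slack=3)
Line 6: ['cheese', 'rain'] (min_width=11, slack=4)
Line 7: ['computer', 'read'] (min_width=13, slack=2)
Line 8: ['memory', 'capture'] (min_width=14, slack=1)
Line 9: ['version', 'to', 'a'] (min_width=12, slack=3)
Line 10: ['were', 'plane'] (min_width=10, slack=5)

Answer: library data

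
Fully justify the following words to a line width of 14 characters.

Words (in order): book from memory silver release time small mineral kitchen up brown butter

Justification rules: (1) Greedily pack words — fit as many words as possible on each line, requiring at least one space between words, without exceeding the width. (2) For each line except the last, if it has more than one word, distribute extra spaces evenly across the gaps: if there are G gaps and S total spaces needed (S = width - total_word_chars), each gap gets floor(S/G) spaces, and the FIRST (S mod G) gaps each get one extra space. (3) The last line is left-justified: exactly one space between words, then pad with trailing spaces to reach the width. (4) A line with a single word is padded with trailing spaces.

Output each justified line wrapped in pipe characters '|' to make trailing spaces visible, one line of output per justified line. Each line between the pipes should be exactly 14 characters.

Line 1: ['book', 'from'] (min_width=9, slack=5)
Line 2: ['memory', 'silver'] (min_width=13, slack=1)
Line 3: ['release', 'time'] (min_width=12, slack=2)
Line 4: ['small', 'mineral'] (min_width=13, slack=1)
Line 5: ['kitchen', 'up'] (min_width=10, slack=4)
Line 6: ['brown', 'butter'] (min_width=12, slack=2)

Answer: |book      from|
|memory  silver|
|release   time|
|small  mineral|
|kitchen     up|
|brown butter  |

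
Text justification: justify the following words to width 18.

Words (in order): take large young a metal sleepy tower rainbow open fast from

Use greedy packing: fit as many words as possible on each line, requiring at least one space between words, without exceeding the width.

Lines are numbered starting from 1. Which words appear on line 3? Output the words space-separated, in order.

Line 1: ['take', 'large', 'young', 'a'] (min_width=18, slack=0)
Line 2: ['metal', 'sleepy', 'tower'] (min_width=18, slack=0)
Line 3: ['rainbow', 'open', 'fast'] (min_width=17, slack=1)
Line 4: ['from'] (min_width=4, slack=14)

Answer: rainbow open fast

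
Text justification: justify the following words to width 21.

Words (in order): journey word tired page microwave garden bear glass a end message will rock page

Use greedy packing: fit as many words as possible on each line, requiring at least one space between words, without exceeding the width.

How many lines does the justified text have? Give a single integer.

Line 1: ['journey', 'word', 'tired'] (min_width=18, slack=3)
Line 2: ['page', 'microwave', 'garden'] (min_width=21, slack=0)
Line 3: ['bear', 'glass', 'a', 'end'] (min_width=16, slack=5)
Line 4: ['message', 'will', 'rock'] (min_width=17, slack=4)
Line 5: ['page'] (min_width=4, slack=17)
Total lines: 5

Answer: 5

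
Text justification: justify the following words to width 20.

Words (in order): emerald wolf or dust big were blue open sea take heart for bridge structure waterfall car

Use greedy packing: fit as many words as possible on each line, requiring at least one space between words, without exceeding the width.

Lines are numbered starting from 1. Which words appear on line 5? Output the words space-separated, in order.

Line 1: ['emerald', 'wolf', 'or', 'dust'] (min_width=20, slack=0)
Line 2: ['big', 'were', 'blue', 'open'] (min_width=18, slack=2)
Line 3: ['sea', 'take', 'heart', 'for'] (min_width=18, slack=2)
Line 4: ['bridge', 'structure'] (min_width=16, slack=4)
Line 5: ['waterfall', 'car'] (min_width=13, slack=7)

Answer: waterfall car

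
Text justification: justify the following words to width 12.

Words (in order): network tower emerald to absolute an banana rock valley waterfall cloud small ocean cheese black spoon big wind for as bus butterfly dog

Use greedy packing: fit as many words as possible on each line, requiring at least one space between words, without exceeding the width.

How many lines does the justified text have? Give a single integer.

Line 1: ['network'] (min_width=7, slack=5)
Line 2: ['tower'] (min_width=5, slack=7)
Line 3: ['emerald', 'to'] (min_width=10, slack=2)
Line 4: ['absolute', 'an'] (min_width=11, slack=1)
Line 5: ['banana', 'rock'] (min_width=11, slack=1)
Line 6: ['valley'] (min_width=6, slack=6)
Line 7: ['waterfall'] (min_width=9, slack=3)
Line 8: ['cloud', 'small'] (min_width=11, slack=1)
Line 9: ['ocean', 'cheese'] (min_width=12, slack=0)
Line 10: ['black', 'spoon'] (min_width=11, slack=1)
Line 11: ['big', 'wind', 'for'] (min_width=12, slack=0)
Line 12: ['as', 'bus'] (min_width=6, slack=6)
Line 13: ['butterfly'] (min_width=9, slack=3)
Line 14: ['dog'] (min_width=3, slack=9)
Total lines: 14

Answer: 14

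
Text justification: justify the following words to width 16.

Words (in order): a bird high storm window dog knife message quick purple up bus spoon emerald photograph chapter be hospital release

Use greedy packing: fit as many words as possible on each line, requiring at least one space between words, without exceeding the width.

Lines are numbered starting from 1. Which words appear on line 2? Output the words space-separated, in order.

Answer: storm window dog

Derivation:
Line 1: ['a', 'bird', 'high'] (min_width=11, slack=5)
Line 2: ['storm', 'window', 'dog'] (min_width=16, slack=0)
Line 3: ['knife', 'message'] (min_width=13, slack=3)
Line 4: ['quick', 'purple', 'up'] (min_width=15, slack=1)
Line 5: ['bus', 'spoon'] (min_width=9, slack=7)
Line 6: ['emerald'] (min_width=7, slack=9)
Line 7: ['photograph'] (min_width=10, slack=6)
Line 8: ['chapter', 'be'] (min_width=10, slack=6)
Line 9: ['hospital', 'release'] (min_width=16, slack=0)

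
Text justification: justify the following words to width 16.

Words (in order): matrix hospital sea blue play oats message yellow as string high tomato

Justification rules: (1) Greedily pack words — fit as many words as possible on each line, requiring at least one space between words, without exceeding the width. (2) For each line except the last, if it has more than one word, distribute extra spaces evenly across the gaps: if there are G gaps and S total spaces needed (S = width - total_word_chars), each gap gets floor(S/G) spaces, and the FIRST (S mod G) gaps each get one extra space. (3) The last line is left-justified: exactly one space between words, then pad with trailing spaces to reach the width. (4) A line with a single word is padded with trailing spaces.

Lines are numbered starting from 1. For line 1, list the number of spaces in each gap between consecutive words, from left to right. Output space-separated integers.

Line 1: ['matrix', 'hospital'] (min_width=15, slack=1)
Line 2: ['sea', 'blue', 'play'] (min_width=13, slack=3)
Line 3: ['oats', 'message'] (min_width=12, slack=4)
Line 4: ['yellow', 'as', 'string'] (min_width=16, slack=0)
Line 5: ['high', 'tomato'] (min_width=11, slack=5)

Answer: 2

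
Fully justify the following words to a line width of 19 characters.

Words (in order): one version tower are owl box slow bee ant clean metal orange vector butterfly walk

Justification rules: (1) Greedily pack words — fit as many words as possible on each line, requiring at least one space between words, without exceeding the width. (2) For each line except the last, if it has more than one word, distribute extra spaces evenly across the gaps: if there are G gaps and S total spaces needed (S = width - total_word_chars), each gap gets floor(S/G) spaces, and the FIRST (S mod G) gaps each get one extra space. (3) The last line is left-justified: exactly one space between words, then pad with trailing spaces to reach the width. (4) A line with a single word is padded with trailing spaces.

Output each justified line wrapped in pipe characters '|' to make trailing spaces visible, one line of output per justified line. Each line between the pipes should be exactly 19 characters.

Line 1: ['one', 'version', 'tower'] (min_width=17, slack=2)
Line 2: ['are', 'owl', 'box', 'slow'] (min_width=16, slack=3)
Line 3: ['bee', 'ant', 'clean', 'metal'] (min_width=19, slack=0)
Line 4: ['orange', 'vector'] (min_width=13, slack=6)
Line 5: ['butterfly', 'walk'] (min_width=14, slack=5)

Answer: |one  version  tower|
|are  owl  box  slow|
|bee ant clean metal|
|orange       vector|
|butterfly walk     |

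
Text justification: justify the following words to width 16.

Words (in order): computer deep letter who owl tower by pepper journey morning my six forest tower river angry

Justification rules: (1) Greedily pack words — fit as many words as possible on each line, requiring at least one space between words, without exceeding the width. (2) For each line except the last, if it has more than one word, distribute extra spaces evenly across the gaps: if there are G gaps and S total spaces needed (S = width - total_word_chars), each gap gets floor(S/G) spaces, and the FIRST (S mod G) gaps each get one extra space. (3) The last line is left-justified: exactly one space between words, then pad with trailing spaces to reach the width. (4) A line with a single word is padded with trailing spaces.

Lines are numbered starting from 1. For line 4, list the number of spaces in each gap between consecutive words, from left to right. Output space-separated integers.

Line 1: ['computer', 'deep'] (min_width=13, slack=3)
Line 2: ['letter', 'who', 'owl'] (min_width=14, slack=2)
Line 3: ['tower', 'by', 'pepper'] (min_width=15, slack=1)
Line 4: ['journey', 'morning'] (min_width=15, slack=1)
Line 5: ['my', 'six', 'forest'] (min_width=13, slack=3)
Line 6: ['tower', 'river'] (min_width=11, slack=5)
Line 7: ['angry'] (min_width=5, slack=11)

Answer: 2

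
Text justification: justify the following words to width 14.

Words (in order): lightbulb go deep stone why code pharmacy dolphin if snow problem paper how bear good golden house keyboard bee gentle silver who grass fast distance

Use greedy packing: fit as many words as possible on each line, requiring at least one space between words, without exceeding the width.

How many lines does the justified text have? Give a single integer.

Line 1: ['lightbulb', 'go'] (min_width=12, slack=2)
Line 2: ['deep', 'stone', 'why'] (min_width=14, slack=0)
Line 3: ['code', 'pharmacy'] (min_width=13, slack=1)
Line 4: ['dolphin', 'if'] (min_width=10, slack=4)
Line 5: ['snow', 'problem'] (min_width=12, slack=2)
Line 6: ['paper', 'how', 'bear'] (min_width=14, slack=0)
Line 7: ['good', 'golden'] (min_width=11, slack=3)
Line 8: ['house', 'keyboard'] (min_width=14, slack=0)
Line 9: ['bee', 'gentle'] (min_width=10, slack=4)
Line 10: ['silver', 'who'] (min_width=10, slack=4)
Line 11: ['grass', 'fast'] (min_width=10, slack=4)
Line 12: ['distance'] (min_width=8, slack=6)
Total lines: 12

Answer: 12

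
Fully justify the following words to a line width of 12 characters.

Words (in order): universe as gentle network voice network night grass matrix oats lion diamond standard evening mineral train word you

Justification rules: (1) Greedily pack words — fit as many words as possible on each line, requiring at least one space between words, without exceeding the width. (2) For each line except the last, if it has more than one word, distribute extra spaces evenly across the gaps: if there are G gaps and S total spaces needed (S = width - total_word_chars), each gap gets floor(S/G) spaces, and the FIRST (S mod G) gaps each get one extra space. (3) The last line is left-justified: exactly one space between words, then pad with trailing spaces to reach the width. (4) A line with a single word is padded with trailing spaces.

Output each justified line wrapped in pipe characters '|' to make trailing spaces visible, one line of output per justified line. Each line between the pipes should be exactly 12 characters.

Line 1: ['universe', 'as'] (min_width=11, slack=1)
Line 2: ['gentle'] (min_width=6, slack=6)
Line 3: ['network'] (min_width=7, slack=5)
Line 4: ['voice'] (min_width=5, slack=7)
Line 5: ['network'] (min_width=7, slack=5)
Line 6: ['night', 'grass'] (min_width=11, slack=1)
Line 7: ['matrix', 'oats'] (min_width=11, slack=1)
Line 8: ['lion', 'diamond'] (min_width=12, slack=0)
Line 9: ['standard'] (min_width=8, slack=4)
Line 10: ['evening'] (min_width=7, slack=5)
Line 11: ['mineral'] (min_width=7, slack=5)
Line 12: ['train', 'word'] (min_width=10, slack=2)
Line 13: ['you'] (min_width=3, slack=9)

Answer: |universe  as|
|gentle      |
|network     |
|voice       |
|network     |
|night  grass|
|matrix  oats|
|lion diamond|
|standard    |
|evening     |
|mineral     |
|train   word|
|you         |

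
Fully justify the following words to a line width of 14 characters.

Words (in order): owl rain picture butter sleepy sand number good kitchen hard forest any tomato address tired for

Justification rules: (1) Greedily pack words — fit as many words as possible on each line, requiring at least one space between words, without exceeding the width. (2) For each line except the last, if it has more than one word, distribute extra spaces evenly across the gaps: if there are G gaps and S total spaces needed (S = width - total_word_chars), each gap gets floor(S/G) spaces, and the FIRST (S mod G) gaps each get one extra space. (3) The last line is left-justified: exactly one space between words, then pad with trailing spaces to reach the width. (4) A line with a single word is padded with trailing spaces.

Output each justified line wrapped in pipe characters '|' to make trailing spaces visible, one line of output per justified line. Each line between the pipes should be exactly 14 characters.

Answer: |owl       rain|
|picture butter|
|sleepy    sand|
|number    good|
|kitchen   hard|
|forest     any|
|tomato address|
|tired for     |

Derivation:
Line 1: ['owl', 'rain'] (min_width=8, slack=6)
Line 2: ['picture', 'butter'] (min_width=14, slack=0)
Line 3: ['sleepy', 'sand'] (min_width=11, slack=3)
Line 4: ['number', 'good'] (min_width=11, slack=3)
Line 5: ['kitchen', 'hard'] (min_width=12, slack=2)
Line 6: ['forest', 'any'] (min_width=10, slack=4)
Line 7: ['tomato', 'address'] (min_width=14, slack=0)
Line 8: ['tired', 'for'] (min_width=9, slack=5)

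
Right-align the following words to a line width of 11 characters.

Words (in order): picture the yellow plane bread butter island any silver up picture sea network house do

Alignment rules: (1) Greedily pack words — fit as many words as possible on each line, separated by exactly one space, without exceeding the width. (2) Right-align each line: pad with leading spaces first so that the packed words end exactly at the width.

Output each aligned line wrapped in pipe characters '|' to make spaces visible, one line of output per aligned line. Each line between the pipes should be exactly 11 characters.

Answer: |picture the|
|     yellow|
|plane bread|
|     butter|
| island any|
|  silver up|
|picture sea|
|    network|
|   house do|

Derivation:
Line 1: ['picture', 'the'] (min_width=11, slack=0)
Line 2: ['yellow'] (min_width=6, slack=5)
Line 3: ['plane', 'bread'] (min_width=11, slack=0)
Line 4: ['butter'] (min_width=6, slack=5)
Line 5: ['island', 'any'] (min_width=10, slack=1)
Line 6: ['silver', 'up'] (min_width=9, slack=2)
Line 7: ['picture', 'sea'] (min_width=11, slack=0)
Line 8: ['network'] (min_width=7, slack=4)
Line 9: ['house', 'do'] (min_width=8, slack=3)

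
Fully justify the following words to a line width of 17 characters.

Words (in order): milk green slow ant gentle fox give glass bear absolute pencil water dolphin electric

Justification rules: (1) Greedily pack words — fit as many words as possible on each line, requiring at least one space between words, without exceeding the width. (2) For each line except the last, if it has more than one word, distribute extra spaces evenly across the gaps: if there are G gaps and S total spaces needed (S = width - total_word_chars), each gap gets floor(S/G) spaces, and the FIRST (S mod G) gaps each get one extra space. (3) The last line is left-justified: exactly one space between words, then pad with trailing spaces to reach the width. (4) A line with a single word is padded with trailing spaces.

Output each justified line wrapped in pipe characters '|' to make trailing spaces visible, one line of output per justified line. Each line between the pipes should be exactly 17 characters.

Answer: |milk  green  slow|
|ant   gentle  fox|
|give  glass  bear|
|absolute   pencil|
|water     dolphin|
|electric         |

Derivation:
Line 1: ['milk', 'green', 'slow'] (min_width=15, slack=2)
Line 2: ['ant', 'gentle', 'fox'] (min_width=14, slack=3)
Line 3: ['give', 'glass', 'bear'] (min_width=15, slack=2)
Line 4: ['absolute', 'pencil'] (min_width=15, slack=2)
Line 5: ['water', 'dolphin'] (min_width=13, slack=4)
Line 6: ['electric'] (min_width=8, slack=9)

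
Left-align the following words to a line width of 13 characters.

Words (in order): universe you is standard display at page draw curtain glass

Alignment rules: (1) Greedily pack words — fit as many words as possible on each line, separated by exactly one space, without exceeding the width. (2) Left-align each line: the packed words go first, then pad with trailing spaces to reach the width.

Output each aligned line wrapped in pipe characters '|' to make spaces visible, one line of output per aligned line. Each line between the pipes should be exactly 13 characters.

Line 1: ['universe', 'you'] (min_width=12, slack=1)
Line 2: ['is', 'standard'] (min_width=11, slack=2)
Line 3: ['display', 'at'] (min_width=10, slack=3)
Line 4: ['page', 'draw'] (min_width=9, slack=4)
Line 5: ['curtain', 'glass'] (min_width=13, slack=0)

Answer: |universe you |
|is standard  |
|display at   |
|page draw    |
|curtain glass|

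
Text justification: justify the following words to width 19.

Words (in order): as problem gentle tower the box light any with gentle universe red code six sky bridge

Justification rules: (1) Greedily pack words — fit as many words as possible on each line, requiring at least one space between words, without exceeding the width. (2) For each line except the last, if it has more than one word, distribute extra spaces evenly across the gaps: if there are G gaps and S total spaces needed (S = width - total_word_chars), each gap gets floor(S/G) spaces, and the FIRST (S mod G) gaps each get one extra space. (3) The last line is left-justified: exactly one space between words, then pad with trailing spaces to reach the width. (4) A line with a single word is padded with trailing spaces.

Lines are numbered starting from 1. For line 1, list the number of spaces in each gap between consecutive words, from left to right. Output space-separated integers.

Line 1: ['as', 'problem', 'gentle'] (min_width=17, slack=2)
Line 2: ['tower', 'the', 'box', 'light'] (min_width=19, slack=0)
Line 3: ['any', 'with', 'gentle'] (min_width=15, slack=4)
Line 4: ['universe', 'red', 'code'] (min_width=17, slack=2)
Line 5: ['six', 'sky', 'bridge'] (min_width=14, slack=5)

Answer: 2 2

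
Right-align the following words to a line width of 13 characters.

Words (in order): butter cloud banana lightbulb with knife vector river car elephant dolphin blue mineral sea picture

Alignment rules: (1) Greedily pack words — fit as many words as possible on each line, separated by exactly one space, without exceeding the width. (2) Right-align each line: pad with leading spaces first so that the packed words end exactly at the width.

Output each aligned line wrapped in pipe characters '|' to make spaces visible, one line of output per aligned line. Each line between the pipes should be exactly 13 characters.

Answer: | butter cloud|
|       banana|
|    lightbulb|
|   with knife|
| vector river|
| car elephant|
| dolphin blue|
|  mineral sea|
|      picture|

Derivation:
Line 1: ['butter', 'cloud'] (min_width=12, slack=1)
Line 2: ['banana'] (min_width=6, slack=7)
Line 3: ['lightbulb'] (min_width=9, slack=4)
Line 4: ['with', 'knife'] (min_width=10, slack=3)
Line 5: ['vector', 'river'] (min_width=12, slack=1)
Line 6: ['car', 'elephant'] (min_width=12, slack=1)
Line 7: ['dolphin', 'blue'] (min_width=12, slack=1)
Line 8: ['mineral', 'sea'] (min_width=11, slack=2)
Line 9: ['picture'] (min_width=7, slack=6)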